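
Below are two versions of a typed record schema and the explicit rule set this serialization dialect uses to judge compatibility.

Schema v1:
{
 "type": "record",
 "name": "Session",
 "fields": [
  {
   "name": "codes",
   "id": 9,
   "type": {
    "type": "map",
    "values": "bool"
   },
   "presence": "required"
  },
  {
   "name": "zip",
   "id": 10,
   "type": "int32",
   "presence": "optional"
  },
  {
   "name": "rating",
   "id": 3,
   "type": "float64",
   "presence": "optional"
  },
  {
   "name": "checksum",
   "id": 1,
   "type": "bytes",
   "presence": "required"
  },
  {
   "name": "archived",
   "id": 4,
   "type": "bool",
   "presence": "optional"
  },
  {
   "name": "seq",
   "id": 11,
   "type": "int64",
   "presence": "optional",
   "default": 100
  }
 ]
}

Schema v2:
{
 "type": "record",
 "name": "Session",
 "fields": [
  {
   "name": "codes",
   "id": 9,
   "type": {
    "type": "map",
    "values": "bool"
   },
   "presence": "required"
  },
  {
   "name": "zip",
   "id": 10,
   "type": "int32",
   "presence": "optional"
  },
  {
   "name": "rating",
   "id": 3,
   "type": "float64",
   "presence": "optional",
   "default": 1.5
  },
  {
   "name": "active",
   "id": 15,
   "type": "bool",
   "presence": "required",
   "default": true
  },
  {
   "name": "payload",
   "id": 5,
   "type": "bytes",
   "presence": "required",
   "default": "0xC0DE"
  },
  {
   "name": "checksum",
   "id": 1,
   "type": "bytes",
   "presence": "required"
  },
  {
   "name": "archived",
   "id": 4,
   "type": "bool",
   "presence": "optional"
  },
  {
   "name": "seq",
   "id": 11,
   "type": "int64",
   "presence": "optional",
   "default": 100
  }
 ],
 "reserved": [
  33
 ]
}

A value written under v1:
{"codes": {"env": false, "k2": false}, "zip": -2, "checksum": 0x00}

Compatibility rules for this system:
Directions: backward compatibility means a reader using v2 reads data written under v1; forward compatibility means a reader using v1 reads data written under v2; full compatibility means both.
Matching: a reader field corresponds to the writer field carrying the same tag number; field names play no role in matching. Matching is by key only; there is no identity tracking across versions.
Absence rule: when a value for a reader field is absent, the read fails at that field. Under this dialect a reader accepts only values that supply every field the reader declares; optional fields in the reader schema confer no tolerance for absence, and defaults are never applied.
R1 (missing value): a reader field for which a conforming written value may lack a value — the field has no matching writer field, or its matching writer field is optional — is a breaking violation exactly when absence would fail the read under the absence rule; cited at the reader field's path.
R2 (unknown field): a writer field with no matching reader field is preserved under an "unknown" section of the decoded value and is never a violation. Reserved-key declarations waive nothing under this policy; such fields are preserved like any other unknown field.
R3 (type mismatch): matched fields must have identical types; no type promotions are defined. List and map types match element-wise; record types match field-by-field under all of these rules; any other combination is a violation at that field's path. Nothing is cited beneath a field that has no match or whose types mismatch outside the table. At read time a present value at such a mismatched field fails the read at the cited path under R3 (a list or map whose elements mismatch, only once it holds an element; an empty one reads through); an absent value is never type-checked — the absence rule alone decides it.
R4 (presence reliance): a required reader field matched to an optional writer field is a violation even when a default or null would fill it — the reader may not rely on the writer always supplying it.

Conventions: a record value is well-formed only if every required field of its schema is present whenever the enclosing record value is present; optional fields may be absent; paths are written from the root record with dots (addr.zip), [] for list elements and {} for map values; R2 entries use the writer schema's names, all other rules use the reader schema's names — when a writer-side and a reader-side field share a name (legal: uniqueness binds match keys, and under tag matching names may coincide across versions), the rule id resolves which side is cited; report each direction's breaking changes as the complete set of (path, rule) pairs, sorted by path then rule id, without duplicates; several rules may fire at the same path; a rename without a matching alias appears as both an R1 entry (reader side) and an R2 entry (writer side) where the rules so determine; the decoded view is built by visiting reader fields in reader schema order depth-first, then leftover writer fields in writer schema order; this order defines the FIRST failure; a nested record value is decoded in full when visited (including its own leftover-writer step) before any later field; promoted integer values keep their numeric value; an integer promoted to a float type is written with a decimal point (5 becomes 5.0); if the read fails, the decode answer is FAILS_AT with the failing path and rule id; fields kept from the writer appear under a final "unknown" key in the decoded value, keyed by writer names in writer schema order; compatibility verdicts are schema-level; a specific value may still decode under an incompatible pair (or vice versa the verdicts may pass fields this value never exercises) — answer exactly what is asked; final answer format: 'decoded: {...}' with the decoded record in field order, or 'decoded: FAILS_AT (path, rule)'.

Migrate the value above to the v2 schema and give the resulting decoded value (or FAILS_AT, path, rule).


decoded: FAILS_AT (rating, R1)

in Session below, arrows point writer -> reader
migrating the Session value to v2:
  codes := {"env": false, "k2": false}
  zip := -2
  read fails at rating under R1 (no fill)
  => FAILS_AT (rating, R1)
the rest of the Session diff is inert for this question:
  added field active to record Session: required bool, tag 15, default true (in v2 it sits immediately before checksum) -> matters for Session compatibility verdicts, not for this value's decode
  added field payload to record Session: required bytes, tag 5, default 0xC0DE (in v2 it sits immediately before checksum) -> matters for Session compatibility verdicts, not for this value's decode


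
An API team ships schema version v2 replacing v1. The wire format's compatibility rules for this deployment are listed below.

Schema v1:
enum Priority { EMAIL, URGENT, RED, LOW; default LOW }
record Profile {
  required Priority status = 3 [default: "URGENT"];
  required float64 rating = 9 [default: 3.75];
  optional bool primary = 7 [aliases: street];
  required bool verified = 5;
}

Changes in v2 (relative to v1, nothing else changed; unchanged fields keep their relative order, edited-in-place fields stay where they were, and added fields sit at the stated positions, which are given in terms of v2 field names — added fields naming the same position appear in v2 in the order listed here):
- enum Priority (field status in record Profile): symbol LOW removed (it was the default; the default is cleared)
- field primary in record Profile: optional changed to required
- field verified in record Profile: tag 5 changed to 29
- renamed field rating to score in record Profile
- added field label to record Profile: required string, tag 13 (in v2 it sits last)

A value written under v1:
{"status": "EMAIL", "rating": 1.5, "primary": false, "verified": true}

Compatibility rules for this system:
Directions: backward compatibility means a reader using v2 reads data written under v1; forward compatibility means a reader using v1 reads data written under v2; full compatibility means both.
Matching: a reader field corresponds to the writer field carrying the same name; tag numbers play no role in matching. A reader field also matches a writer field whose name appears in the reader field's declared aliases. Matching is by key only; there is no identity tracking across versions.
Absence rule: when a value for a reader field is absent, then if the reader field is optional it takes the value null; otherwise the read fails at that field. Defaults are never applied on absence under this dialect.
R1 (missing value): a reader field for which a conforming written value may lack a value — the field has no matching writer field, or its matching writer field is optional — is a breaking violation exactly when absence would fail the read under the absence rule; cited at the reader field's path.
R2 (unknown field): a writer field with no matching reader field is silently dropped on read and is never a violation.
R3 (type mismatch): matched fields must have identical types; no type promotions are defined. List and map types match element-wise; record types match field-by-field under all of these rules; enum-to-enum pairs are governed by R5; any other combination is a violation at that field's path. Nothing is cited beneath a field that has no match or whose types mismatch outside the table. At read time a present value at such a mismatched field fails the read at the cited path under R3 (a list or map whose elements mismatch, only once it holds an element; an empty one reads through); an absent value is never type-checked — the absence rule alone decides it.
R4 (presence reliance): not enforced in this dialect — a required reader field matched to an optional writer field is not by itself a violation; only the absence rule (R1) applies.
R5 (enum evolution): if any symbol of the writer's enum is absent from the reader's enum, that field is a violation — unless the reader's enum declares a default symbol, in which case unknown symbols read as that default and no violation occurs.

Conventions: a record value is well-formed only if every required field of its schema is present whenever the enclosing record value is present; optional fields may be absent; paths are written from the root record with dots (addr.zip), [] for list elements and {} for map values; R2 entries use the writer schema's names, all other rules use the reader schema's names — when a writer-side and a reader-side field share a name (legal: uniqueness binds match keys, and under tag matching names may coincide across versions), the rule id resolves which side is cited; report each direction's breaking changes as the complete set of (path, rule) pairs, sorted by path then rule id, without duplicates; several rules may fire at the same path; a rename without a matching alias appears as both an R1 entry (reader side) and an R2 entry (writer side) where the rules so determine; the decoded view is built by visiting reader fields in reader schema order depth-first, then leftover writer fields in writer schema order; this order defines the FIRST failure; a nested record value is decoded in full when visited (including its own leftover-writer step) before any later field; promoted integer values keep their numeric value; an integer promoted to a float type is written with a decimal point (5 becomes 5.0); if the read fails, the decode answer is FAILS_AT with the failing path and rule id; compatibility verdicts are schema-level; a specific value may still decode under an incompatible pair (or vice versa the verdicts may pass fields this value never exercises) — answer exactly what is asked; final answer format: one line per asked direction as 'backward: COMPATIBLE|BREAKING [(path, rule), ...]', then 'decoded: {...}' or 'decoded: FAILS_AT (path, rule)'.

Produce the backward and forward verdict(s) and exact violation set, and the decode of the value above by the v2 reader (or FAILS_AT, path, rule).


backward: BREAKING [(label, R1), (primary, R1), (score, R1), (status, R5)]; forward: BREAKING [(rating, R1)]; decoded: FAILS_AT (score, R1)

each type pair in Profile: writer, then reader
backward analysis of Profile with v2 as reader and v1 as writer:
  writer required, Priority -> Priority: reader status maps from writer status
  no writer field matches reader score
  writer optional, bool -> bool: reader primary maps from writer primary
  writer required, bool -> bool: reader verified maps from writer verified
  no writer field matches reader label
  writer rating: unknown to reader
  violation R1 at label
  violation R1 at primary
  violation R1 at score
  violation R5 at status
  backward on Profile therefore BREAKING (4)
forward analysis of Profile with v1 as reader and v2 as writer:
  writer required, Priority -> Priority: reader status maps from writer status
  no writer field matches reader rating
  writer required, bool -> bool: reader primary maps from writer primary
  writer required, bool -> bool: reader verified maps from writer verified
  writer score: unknown to reader
  writer label: unknown to reader
  violation R1 at rating
  forward on Profile therefore BREAKING (1)
decode walk for Profile under reader schema v2:
  status := "EMAIL"
  read fails at score under R1 (no fill)
  => FAILS_AT (score, R1)


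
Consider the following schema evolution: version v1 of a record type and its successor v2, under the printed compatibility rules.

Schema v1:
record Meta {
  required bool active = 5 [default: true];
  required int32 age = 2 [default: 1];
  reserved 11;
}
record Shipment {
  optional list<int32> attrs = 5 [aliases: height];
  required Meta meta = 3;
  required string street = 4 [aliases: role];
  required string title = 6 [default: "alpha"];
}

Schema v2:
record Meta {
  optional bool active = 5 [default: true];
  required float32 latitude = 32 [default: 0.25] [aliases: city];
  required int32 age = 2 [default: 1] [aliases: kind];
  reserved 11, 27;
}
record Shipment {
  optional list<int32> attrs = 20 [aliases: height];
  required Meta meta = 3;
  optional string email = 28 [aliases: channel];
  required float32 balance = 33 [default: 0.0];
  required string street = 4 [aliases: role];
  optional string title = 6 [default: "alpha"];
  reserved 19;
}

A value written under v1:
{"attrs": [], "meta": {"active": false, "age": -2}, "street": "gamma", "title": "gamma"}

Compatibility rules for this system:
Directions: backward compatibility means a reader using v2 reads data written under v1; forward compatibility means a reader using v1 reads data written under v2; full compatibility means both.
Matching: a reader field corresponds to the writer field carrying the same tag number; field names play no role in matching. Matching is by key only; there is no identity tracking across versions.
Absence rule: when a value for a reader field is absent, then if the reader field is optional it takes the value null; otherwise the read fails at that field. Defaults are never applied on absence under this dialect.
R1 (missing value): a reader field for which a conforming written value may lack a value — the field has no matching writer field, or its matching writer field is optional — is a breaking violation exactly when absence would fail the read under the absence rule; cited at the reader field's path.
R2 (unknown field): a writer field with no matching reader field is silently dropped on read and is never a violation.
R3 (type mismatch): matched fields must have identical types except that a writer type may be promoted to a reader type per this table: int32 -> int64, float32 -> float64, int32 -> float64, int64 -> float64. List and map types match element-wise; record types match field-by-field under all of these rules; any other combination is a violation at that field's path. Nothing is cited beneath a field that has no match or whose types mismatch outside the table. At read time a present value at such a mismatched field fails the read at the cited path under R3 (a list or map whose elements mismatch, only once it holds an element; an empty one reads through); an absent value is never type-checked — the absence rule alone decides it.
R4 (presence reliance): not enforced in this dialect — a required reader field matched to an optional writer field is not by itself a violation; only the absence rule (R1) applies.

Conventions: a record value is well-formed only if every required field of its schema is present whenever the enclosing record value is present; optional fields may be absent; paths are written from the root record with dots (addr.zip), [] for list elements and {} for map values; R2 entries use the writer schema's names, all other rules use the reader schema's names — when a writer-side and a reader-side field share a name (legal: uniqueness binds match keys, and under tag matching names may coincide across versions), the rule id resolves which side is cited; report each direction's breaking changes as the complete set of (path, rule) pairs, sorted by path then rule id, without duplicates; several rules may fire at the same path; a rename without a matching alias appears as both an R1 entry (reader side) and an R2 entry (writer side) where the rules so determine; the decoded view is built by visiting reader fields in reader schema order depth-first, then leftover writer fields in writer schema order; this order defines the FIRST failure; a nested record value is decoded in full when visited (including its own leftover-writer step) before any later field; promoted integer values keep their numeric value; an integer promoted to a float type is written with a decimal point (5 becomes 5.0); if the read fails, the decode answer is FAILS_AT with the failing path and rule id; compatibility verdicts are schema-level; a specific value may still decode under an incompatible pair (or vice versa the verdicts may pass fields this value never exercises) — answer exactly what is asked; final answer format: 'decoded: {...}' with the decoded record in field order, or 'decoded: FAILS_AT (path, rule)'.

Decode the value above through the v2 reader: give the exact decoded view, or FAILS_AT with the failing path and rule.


decoded: FAILS_AT (meta.latitude, R1)

the writer's type comes first in each Shipment pair
migrating the Shipment value to v2:
  attrs := null (not supplied -> null)
  meta.active := false
  read fails at meta.latitude under R1 (no fill)
  => FAILS_AT (meta.latitude, R1)
remaining Shipment differences; none change what is asked:
  field active in record Meta: required changed to optional -> matters for Shipment compatibility verdicts, not for this value's decode
  added field email to record Shipment: optional string, tag 28 (in v2 it sits immediately before street) -> fires no rule on Shipment under this dialect and leaves the result unchanged
  added field balance to record Shipment: required float32, tag 33, default 0.0 (in v2 it sits immediately before street) -> matters for Shipment compatibility verdicts, not for this value's decode
  field attrs in record Shipment: tag 5 changed to 20 -> fires no rule on Shipment under this dialect and leaves the result unchanged
  field title in record Shipment: required changed to optional -> matters for Shipment compatibility verdicts, not for this value's decode


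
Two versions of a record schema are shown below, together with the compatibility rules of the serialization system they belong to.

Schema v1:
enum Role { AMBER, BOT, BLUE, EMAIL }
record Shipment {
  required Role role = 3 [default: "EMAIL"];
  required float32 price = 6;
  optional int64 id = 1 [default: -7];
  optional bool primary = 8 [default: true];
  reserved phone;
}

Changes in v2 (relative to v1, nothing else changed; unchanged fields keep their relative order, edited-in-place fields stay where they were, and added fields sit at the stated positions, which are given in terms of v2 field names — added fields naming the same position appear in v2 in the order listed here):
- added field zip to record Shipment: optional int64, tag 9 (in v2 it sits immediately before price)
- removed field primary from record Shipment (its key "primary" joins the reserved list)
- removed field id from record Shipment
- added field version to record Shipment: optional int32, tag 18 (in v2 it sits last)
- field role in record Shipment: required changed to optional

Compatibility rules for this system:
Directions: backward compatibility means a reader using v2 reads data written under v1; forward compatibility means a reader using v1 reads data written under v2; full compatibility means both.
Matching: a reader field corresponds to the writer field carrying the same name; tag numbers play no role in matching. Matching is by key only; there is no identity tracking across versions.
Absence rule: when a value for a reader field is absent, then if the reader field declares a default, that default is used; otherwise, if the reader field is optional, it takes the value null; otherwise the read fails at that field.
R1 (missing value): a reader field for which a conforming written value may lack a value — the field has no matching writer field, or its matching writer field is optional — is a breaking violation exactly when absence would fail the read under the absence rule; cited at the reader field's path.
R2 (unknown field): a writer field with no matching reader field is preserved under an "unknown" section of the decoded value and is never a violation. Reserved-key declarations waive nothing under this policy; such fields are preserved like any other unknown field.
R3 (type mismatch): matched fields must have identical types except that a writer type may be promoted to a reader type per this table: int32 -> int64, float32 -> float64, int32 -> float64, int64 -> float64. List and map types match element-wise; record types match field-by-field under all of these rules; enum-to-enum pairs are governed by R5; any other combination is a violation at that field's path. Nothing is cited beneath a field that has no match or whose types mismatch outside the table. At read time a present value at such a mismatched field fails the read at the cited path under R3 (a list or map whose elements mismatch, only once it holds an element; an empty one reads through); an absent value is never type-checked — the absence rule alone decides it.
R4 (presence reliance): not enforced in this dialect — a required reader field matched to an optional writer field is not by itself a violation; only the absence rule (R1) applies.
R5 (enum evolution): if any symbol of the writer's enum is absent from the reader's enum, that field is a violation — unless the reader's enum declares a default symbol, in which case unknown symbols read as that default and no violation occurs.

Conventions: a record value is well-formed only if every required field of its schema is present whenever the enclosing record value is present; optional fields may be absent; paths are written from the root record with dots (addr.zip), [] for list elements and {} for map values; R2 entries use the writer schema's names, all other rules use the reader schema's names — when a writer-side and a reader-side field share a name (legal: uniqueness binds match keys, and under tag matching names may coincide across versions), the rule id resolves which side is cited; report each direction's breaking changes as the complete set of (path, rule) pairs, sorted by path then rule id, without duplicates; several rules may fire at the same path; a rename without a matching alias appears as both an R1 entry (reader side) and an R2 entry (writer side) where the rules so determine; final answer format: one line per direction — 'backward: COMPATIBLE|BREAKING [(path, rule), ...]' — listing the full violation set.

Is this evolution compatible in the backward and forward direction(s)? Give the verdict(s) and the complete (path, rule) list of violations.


backward: COMPATIBLE []; forward: COMPATIBLE []

each type pair in Shipment: writer, then reader
backward pass over Shipment, reader schema v2, writer schema v1:
  role: Role -> Role, writer required; from role
  zip has no writer counterpart
  price: float32 -> float32, writer required; from price
  version has no writer counterpart
  writer field id has no reader counterpart
  writer field primary has no reader counterpart
  nothing fires on Shipment: backward is COMPATIBLE
forward pass over Shipment, reader schema v1, writer schema v2:
  role: Role -> Role, writer optional; from role
  price: float32 -> float32, writer required; from price
  id has no writer counterpart
  primary has no writer counterpart
  writer field zip has no reader counterpart
  writer field version has no reader counterpart
  nothing fires on Shipment: forward is COMPATIBLE


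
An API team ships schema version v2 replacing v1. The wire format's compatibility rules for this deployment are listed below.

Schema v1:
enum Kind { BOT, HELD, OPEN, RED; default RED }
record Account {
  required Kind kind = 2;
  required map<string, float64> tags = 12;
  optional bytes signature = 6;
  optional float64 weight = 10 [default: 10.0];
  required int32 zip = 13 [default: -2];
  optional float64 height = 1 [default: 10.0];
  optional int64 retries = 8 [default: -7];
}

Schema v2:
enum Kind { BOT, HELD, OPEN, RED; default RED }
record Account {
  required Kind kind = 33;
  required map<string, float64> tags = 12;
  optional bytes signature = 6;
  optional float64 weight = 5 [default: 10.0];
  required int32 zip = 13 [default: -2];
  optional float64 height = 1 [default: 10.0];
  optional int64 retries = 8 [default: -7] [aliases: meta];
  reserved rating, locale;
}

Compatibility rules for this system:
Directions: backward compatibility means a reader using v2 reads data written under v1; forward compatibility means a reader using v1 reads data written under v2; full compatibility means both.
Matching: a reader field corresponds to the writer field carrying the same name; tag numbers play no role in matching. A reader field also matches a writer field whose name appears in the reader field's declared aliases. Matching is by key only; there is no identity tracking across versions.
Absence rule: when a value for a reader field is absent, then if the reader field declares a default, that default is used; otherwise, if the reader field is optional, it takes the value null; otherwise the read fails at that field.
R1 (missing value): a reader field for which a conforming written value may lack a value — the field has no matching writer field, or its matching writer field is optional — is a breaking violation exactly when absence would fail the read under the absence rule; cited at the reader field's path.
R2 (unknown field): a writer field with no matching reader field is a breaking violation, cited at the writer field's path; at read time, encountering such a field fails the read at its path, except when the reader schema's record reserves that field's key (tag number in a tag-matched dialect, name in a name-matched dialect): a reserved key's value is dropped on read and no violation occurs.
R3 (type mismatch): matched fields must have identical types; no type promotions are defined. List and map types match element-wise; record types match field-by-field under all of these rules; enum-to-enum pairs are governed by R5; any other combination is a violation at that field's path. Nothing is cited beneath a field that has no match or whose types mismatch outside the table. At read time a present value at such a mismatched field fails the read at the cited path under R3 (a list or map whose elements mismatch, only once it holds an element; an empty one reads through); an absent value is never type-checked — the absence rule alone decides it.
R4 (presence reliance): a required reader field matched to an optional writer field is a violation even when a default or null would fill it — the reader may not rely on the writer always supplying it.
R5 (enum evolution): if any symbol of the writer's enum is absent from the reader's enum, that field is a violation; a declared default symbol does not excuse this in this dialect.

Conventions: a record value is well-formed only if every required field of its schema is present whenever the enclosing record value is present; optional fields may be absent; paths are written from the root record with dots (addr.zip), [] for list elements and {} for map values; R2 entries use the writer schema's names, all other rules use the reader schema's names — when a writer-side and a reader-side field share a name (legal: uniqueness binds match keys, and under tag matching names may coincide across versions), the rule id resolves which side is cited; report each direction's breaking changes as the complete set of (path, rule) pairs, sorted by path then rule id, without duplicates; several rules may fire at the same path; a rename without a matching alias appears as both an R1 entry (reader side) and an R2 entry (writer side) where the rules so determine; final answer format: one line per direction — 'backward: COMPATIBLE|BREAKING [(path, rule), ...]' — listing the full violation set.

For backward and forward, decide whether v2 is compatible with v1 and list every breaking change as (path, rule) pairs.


backward: COMPATIBLE []; forward: COMPATIBLE []

the writer's type comes first in each Account pair
backward pass over Account, reader schema v2, writer schema v1:
  kind: Kind -> Kind, writer required; from kind
  tags: map<string, float64> -> map<string, float64>, writer required; from tags
  signature: bytes -> bytes, writer optional; from signature
  weight: float64 -> float64, writer optional; from weight
  zip: int32 -> int32, writer required; from zip
  height: float64 -> float64, writer optional; from height
  retries: int64 -> int64, writer optional; from retries
  => backward verdict for Account: COMPATIBLE, no violations
forward pass over Account, reader schema v1, writer schema v2:
  kind: Kind -> Kind, writer required; from kind
  tags: map<string, float64> -> map<string, float64>, writer required; from tags
  signature: bytes -> bytes, writer optional; from signature
  weight: float64 -> float64, writer optional; from weight
  zip: int32 -> int32, writer required; from zip
  height: float64 -> float64, writer optional; from height
  retries: int64 -> int64, writer optional; from retries
  => forward verdict for Account: COMPATIBLE, no violations


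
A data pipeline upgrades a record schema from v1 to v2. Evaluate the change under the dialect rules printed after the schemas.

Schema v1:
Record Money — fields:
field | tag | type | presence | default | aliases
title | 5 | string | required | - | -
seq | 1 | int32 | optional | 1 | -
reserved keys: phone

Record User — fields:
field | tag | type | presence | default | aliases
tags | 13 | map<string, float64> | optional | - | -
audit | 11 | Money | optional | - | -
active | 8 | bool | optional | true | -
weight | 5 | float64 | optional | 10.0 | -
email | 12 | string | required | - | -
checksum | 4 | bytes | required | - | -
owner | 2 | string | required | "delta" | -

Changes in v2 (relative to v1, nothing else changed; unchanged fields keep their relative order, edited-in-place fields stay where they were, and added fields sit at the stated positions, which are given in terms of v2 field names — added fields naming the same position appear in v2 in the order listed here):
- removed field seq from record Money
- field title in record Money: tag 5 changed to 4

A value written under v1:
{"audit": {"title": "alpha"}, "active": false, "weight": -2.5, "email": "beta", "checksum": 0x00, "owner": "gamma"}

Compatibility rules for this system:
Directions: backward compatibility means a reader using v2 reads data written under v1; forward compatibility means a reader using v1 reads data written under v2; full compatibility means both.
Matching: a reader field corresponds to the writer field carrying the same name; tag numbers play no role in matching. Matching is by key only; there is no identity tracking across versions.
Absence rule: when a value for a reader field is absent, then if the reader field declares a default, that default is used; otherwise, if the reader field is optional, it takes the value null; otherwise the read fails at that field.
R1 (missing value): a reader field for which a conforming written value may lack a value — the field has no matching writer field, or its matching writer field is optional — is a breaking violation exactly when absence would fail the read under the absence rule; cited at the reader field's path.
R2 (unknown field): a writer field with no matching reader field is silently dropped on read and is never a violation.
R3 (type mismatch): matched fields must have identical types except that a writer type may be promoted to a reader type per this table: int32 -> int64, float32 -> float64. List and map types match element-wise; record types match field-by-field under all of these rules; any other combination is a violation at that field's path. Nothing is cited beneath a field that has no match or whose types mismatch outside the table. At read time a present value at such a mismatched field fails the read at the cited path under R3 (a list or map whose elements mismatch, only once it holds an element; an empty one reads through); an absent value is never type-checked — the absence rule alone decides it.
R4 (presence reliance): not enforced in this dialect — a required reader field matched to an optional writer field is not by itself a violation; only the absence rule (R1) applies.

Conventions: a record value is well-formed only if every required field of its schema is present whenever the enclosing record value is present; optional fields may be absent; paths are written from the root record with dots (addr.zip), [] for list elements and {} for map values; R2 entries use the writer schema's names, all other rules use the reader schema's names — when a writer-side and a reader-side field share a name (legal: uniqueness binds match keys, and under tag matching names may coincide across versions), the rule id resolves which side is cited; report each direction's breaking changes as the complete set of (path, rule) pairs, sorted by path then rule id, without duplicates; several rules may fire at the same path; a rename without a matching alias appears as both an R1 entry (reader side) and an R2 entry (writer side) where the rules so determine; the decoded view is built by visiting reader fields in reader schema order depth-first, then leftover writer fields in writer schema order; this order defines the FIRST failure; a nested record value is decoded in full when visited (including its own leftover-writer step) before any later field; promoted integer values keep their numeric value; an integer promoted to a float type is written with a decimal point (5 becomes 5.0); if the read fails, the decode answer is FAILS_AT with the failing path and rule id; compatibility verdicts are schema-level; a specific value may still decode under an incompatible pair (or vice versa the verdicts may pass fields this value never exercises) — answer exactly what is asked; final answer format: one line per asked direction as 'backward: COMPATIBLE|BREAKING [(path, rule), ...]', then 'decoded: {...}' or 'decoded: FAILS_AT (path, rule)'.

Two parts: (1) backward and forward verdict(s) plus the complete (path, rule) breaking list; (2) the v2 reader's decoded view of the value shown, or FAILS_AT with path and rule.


backward: COMPATIBLE []; forward: COMPATIBLE []; decoded: {"tags": null, "audit": {"title": "alpha"}, "active": false, "weight": -2.5, "email": "beta", "checksum": 0x00, "owner": "gamma"}

arrows below run writer -> reader for User
backward pass over User, reader schema v2, writer schema v1:
  tags <- tags (map<string, float64> -> map<string, float64>, writer optional)
  audit <- audit (Money -> Money, writer optional)
  active <- active (bool -> bool, writer optional)
  weight <- weight (float64 -> float64, writer optional)
  email <- email (string -> string, writer required)
  checksum <- checksum (bytes -> bytes, writer required)
  owner <- owner (string -> string, writer required)
  audit.title <- audit.title (string -> string, writer required)
  audit.seq (writer side), unknown to reader
  => backward: COMPATIBLE
forward pass over User, reader schema v1, writer schema v2:
  tags <- tags (map<string, float64> -> map<string, float64>, writer optional)
  audit <- audit (Money -> Money, writer optional)
  active <- active (bool -> bool, writer optional)
  weight <- weight (float64 -> float64, writer optional)
  email <- email (string -> string, writer required)
  checksum <- checksum (bytes -> bytes, writer required)
  owner <- owner (string -> string, writer required)
  audit.title <- audit.title (string -> string, writer required)
  audit.seq: no writer-side match
  => forward: COMPATIBLE
migrating the User value to v2:
  tags := null (absent, optional -> null)
  audit.title := "alpha"
  active := false
  weight := -2.5
  email := "beta"
  checksum := 0x00
  owner := "gamma"
  => decoded: {"tags": null, "audit": {"title": "alpha"}, "active": false, "weight": -2.5, "email": "beta", "checksum": 0x00, "owner": "gamma"}


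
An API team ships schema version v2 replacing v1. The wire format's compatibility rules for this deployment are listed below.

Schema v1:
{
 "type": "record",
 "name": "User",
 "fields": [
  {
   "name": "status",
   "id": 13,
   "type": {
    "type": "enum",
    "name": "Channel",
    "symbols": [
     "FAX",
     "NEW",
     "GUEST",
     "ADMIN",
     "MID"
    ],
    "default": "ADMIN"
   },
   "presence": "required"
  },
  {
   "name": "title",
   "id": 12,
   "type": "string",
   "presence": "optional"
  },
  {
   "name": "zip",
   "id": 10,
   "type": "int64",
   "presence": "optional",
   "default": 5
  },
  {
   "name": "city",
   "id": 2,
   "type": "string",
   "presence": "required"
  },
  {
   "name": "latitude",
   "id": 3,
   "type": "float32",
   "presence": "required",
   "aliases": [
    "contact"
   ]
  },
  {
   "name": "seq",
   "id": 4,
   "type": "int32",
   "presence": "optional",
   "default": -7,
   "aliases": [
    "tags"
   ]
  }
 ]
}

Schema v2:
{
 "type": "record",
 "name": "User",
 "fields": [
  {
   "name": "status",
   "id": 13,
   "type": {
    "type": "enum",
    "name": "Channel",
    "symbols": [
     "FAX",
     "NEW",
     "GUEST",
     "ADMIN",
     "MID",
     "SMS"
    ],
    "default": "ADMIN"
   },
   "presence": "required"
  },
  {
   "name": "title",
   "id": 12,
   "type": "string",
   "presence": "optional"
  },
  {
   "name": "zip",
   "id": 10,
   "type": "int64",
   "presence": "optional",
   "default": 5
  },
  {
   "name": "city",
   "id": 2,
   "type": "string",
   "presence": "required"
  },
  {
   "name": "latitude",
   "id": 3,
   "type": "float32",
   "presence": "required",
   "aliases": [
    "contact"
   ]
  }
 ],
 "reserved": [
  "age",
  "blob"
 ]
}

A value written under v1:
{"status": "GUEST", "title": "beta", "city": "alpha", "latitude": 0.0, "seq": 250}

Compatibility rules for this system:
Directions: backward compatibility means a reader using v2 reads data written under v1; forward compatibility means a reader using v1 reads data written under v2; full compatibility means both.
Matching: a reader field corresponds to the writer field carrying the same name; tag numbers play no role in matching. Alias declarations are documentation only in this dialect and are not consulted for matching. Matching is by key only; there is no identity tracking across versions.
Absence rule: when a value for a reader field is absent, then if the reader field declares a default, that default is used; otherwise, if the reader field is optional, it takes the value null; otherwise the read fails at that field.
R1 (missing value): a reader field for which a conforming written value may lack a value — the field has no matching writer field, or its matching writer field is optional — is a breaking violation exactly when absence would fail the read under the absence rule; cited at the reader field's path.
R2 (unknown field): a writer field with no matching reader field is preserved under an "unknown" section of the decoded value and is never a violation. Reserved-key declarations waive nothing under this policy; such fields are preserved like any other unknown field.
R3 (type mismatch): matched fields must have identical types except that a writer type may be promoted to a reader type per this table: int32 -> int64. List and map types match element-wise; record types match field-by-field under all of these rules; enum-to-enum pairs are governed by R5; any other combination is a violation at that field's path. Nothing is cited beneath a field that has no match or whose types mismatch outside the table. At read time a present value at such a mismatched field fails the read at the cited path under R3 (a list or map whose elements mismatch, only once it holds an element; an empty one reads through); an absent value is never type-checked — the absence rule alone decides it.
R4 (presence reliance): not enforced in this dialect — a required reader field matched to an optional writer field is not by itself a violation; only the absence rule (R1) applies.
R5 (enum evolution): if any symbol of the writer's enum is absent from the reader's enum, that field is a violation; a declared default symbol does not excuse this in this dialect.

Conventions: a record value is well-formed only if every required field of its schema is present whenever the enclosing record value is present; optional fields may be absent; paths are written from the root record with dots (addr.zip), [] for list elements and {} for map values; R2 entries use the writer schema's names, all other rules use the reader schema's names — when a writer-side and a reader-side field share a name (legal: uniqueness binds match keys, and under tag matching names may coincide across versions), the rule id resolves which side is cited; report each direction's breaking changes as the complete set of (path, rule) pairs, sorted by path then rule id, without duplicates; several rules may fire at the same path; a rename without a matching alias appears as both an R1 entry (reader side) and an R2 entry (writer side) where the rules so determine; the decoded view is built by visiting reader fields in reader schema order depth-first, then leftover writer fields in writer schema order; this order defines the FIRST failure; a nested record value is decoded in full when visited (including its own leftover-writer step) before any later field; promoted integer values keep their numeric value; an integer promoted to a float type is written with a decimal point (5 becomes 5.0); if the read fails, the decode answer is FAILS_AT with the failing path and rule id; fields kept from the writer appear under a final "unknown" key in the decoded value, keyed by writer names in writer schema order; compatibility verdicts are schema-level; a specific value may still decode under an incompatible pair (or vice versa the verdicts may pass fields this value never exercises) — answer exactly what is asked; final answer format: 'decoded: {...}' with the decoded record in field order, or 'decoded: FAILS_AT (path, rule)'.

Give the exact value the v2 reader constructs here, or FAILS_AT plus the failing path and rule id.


arrows below run writer -> reader for User
decode walk for User under reader schema v2:
  status := "GUEST"
  title := "beta"
  zip := 5 (absent -> default)
  city := "alpha"
  latitude := 0.0
  writer seq: kept under "unknown"
  => decoded: {"status": "GUEST", "title": "beta", "zip": 5, "city": "alpha", "latitude": 0.0, "unknown": {"seq": 250}}
checking off the User differences that do not matter here:
  enum Channel (field status in record User): symbol SMS added -> schema-level compatibility only; this User value's decode is unchanged

decoded: {"status": "GUEST", "title": "beta", "zip": 5, "city": "alpha", "latitude": 0.0, "unknown": {"seq": 250}}
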